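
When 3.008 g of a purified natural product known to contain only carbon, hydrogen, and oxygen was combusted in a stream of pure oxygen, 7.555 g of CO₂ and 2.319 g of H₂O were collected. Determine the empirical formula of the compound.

C4H6O

mol C = 7.555 g CO₂ ÷ 44.009 g/mol = 0.17167 mol
mol H = 2 × 2.319 g H₂O ÷ 18.015 g/mol = 0.25745 mol
mass O = 3.008 − (2.0619 + 0.25951) = 0.68657 g → mol O = 0.68657 ÷ 15.999 = 0.042913 mol
Divide by the smallest (0.042913 mol): C 4.000, H 5.999, O 1.000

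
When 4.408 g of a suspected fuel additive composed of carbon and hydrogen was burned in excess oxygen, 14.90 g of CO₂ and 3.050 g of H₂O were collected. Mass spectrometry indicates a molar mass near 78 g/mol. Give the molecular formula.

mol C = 14.90 g CO₂ ÷ 44.009 g/mol = 0.33857 mol
mol H = 2 × 3.050 g H₂O ÷ 18.015 g/mol = 0.33861 mol
Divide by the smallest (0.33857 mol): C 1.000, H 1.000
Empirical formula: CH
Empirical-formula mass = 13.02 g/mol; 78 ÷ 13.02 ≈ 6, so the molecular formula is C6H6.

C6H6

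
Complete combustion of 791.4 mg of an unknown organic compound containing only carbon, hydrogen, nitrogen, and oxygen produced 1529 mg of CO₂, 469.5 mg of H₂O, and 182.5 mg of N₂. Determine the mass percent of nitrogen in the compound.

mol C = 1.529 g CO₂ ÷ 44.009 g/mol = 0.034743 mol
mol H = 2 × 0.4695 g H₂O ÷ 18.015 g/mol = 0.052123 mol
mol N = 2 × 0.1825 g N₂ ÷ 28.014 g/mol = 0.013029 mol
mass O = 0.7914 − (0.41730 + 0.052540 + 0.18250) = 0.13906 g → mol O = 0.13906 ÷ 15.999 = 0.0086920 mol
mass % N = 0.18250 g ÷ 0.7914 g × 100%

23.06%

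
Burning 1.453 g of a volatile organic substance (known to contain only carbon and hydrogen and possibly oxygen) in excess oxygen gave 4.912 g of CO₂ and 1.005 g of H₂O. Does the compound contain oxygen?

no

mol C = 4.912 g CO₂ ÷ 44.009 g/mol = 0.11161 mol
mol H = 2 × 1.005 g H₂O ÷ 18.015 g/mol = 0.11157 mol
C and H together account for 1.4531 g — essentially the entire 1.453 g sample — so the compound contains no oxygen.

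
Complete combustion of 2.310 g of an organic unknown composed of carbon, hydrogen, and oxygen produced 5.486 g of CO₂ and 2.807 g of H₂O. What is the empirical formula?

C4H10O

mol C = 5.486 g CO₂ ÷ 44.009 g/mol = 0.12466 mol
mol H = 2 × 2.807 g H₂O ÷ 18.015 g/mol = 0.31163 mol
mass O = 2.310 − (1.4972 + 0.31412) = 0.49863 g → mol O = 0.49863 ÷ 15.999 = 0.031166 mol
Divide by the smallest (0.031166 mol): C 4.000, H 9.999, O 1.000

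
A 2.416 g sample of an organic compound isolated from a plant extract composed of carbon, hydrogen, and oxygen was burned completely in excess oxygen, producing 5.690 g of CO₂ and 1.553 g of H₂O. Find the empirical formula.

C3H4O

mol C = 5.690 g CO₂ ÷ 44.009 g/mol = 0.12929 mol
mol H = 2 × 1.553 g H₂O ÷ 18.015 g/mol = 0.17241 mol
mass O = 2.416 − (1.5529 + 0.17379) = 0.68929 g → mol O = 0.68929 ÷ 15.999 = 0.043083 mol
Divide by the smallest (0.043083 mol): C 3.001, H 4.002, O 1.000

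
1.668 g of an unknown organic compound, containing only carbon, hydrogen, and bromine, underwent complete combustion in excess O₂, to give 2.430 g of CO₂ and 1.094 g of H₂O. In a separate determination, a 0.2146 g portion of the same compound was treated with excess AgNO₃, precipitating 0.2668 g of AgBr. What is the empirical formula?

C5H11Br

mol C = 2.430 g CO₂ ÷ 44.009 g/mol = 0.055216 mol
mol H = 2 × 1.094 g H₂O ÷ 18.015 g/mol = 0.12145 mol
From the AgBr data: mol Br per gram of compound = (0.2668 ÷ 187.772) ÷ 0.2146 = 0.0066210 mol/g, so in the 1.668 g combustion sample mol Br = 0.011044 mol
Divide by the smallest (0.011044 mol): C 5.000, H 10.997, Br 1.000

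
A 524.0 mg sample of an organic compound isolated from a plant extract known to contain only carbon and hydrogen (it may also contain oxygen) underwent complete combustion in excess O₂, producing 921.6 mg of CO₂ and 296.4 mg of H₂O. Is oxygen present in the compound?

yes

mol C = 0.9216 g CO₂ ÷ 44.009 g/mol = 0.020941 mol
mol H = 2 × 0.2964 g H₂O ÷ 18.015 g/mol = 0.032906 mol
C and H account for only 0.28469 g of the 0.5240 g sample; the remaining 0.23931 g must be oxygen.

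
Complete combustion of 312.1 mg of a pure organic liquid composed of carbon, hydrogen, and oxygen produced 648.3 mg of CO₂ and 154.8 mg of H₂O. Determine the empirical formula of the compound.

mol C = 0.6483 g CO₂ ÷ 44.009 g/mol = 0.014731 mol
mol H = 2 × 0.1548 g H₂O ÷ 18.015 g/mol = 0.017186 mol
mass O = 0.3121 − (0.17693 + 0.017323) = 0.11784 g → mol O = 0.11784 ÷ 15.999 = 0.0073656 mol
Divide by the smallest (0.0073656 mol): C 2.000, H 2.333, O 1.000
Multiplying each by 3 gives whole numbers: C 6.00, H 7.00, O 3.00

C6H7O3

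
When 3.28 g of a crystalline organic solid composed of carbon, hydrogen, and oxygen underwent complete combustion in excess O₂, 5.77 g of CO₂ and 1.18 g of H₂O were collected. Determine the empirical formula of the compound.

mol C = 5.77 g CO₂ ÷ 44.009 g/mol = 0.1311 mol
mol H = 2 × 1.18 g H₂O ÷ 18.015 g/mol = 0.1310 mol
mass O = 3.28 − (1.575 + 0.1320) = 1.573 g → mol O = 1.573 ÷ 15.999 = 0.09833 mol
Divide by the smallest (0.09833 mol): C 1.333, H 1.332, O 1.000
Multiplying each by 3 gives whole numbers: C 4.00, H 4.00, O 3.00

C4H4O3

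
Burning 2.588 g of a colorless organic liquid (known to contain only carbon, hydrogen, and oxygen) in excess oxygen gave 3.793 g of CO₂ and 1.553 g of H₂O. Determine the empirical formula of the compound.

mol C = 3.793 g CO₂ ÷ 44.009 g/mol = 0.086187 mol
mol H = 2 × 1.553 g H₂O ÷ 18.015 g/mol = 0.17241 mol
mass O = 2.588 − (1.0352 + 0.17379) = 1.3790 g → mol O = 1.3790 ÷ 15.999 = 0.086194 mol
Divide by the smallest (0.086187 mol): C 1.000, H 2.000, O 1.000

CH2O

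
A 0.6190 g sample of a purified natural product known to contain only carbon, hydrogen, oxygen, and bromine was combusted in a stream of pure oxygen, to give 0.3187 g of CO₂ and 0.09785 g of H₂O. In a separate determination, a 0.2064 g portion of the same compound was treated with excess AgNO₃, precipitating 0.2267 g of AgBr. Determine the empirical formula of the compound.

mol C = 0.3187 g CO₂ ÷ 44.009 g/mol = 0.0072417 mol
mol H = 2 × 0.09785 g H₂O ÷ 18.015 g/mol = 0.010863 mol
From the AgBr data: mol Br per gram of compound = (0.2267 ÷ 187.772) ÷ 0.2064 = 0.0058494 mol/g, so in the 0.6190 g combustion sample mol Br = 0.0036208 mol
mass O = 0.6190 − (0.086980 + 0.010950 + 0.28931) = 0.23176 g → mol O = 0.23176 ÷ 15.999 = 0.014486 mol
Divide by the smallest (0.0036208 mol): C 2.000, H 3.000, Br 1.000, O 4.001

C2H3BrO4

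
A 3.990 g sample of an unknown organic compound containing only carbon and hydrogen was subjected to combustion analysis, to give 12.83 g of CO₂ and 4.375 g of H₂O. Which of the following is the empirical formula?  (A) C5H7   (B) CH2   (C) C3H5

mol C = 12.83 g CO₂ ÷ 44.009 g/mol = 0.29153 mol
mol H = 2 × 4.375 g H₂O ÷ 18.015 g/mol = 0.48571 mol
Divide by the smallest (0.29153 mol): C 1.000, H 1.666
Multiplying each by 3 gives whole numbers: C 3.00, H 5.00

(C) C3H5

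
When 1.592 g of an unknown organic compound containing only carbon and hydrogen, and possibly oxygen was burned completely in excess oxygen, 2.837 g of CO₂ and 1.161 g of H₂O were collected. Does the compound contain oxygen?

yes

mol C = 2.837 g CO₂ ÷ 44.009 g/mol = 0.064464 mol
mol H = 2 × 1.161 g H₂O ÷ 18.015 g/mol = 0.12889 mol
C and H account for only 0.90420 g of the 1.592 g sample; the remaining 0.68780 g must be oxygen.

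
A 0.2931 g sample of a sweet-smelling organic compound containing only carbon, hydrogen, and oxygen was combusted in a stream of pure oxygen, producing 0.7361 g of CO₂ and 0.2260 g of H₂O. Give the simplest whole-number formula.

mol C = 0.7361 g CO₂ ÷ 44.009 g/mol = 0.016726 mol
mol H = 2 × 0.2260 g H₂O ÷ 18.015 g/mol = 0.025090 mol
mass O = 0.2931 − (0.20090 + 0.025291) = 0.066912 g → mol O = 0.066912 ÷ 15.999 = 0.0041822 mol
Divide by the smallest (0.0041822 mol): C 3.999, H 5.999, O 1.000

C4H6O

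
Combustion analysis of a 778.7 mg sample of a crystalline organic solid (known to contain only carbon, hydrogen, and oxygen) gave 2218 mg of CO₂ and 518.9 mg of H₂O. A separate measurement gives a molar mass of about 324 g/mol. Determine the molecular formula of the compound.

mol C = 2.218 g CO₂ ÷ 44.009 g/mol = 0.050399 mol
mol H = 2 × 0.5189 g H₂O ÷ 18.015 g/mol = 0.057608 mol
mass O = 0.7787 − (0.60534 + 0.058068) = 0.11529 g → mol O = 0.11529 ÷ 15.999 = 0.0072062 mol
Divide by the smallest (0.0072062 mol): C 6.994, H 7.994, O 1.000
Empirical formula: C7H8O
Empirical-formula mass = 108.14 g/mol; 324 ÷ 108.14 ≈ 3, so the molecular formula is C21H24O3.

C21H24O3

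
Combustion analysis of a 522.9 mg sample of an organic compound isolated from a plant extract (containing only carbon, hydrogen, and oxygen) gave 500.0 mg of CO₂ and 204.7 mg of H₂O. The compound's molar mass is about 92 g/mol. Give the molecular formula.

mol C = 0.5000 g CO₂ ÷ 44.009 g/mol = 0.011361 mol
mol H = 2 × 0.2047 g H₂O ÷ 18.015 g/mol = 0.022726 mol
mass O = 0.5229 − (0.13646 + 0.022907) = 0.36353 g → mol O = 0.36353 ÷ 15.999 = 0.022722 mol
Divide by the smallest (0.011361 mol): C 1.000, H 2.000, O 2.000
Empirical formula: CH2O2
Empirical-formula mass = 46.02 g/mol; 92 ÷ 46.02 ≈ 2, so the molecular formula is C2H4O4.

C2H4O4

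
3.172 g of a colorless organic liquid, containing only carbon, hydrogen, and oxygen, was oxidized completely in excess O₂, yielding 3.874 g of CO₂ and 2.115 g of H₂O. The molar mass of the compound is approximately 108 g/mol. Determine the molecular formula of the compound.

C3H8O4

mol C = 3.874 g CO₂ ÷ 44.009 g/mol = 0.088027 mol
mol H = 2 × 2.115 g H₂O ÷ 18.015 g/mol = 0.23480 mol
mass O = 3.172 − (1.0573 + 0.23668) = 1.8780 g → mol O = 1.8780 ÷ 15.999 = 0.11738 mol
Divide by the smallest (0.088027 mol): C 1.000, H 2.667, O 1.333
Multiplying each by 3 gives whole numbers: C 3.00, H 8.00, O 4.00
Empirical formula: C3H8O4
Empirical-formula mass = 108.09 g/mol; 108 ÷ 108.09 ≈ 1, so the molecular formula is C3H8O4.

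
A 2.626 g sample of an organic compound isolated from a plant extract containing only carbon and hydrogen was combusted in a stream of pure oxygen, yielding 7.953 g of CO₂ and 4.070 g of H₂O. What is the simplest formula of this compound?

mol C = 7.953 g CO₂ ÷ 44.009 g/mol = 0.18071 mol
mol H = 2 × 4.070 g H₂O ÷ 18.015 g/mol = 0.45185 mol
Divide by the smallest (0.18071 mol): C 1.000, H 2.500
Multiplying each by 2 gives whole numbers: C 2.00, H 5.00

C2H5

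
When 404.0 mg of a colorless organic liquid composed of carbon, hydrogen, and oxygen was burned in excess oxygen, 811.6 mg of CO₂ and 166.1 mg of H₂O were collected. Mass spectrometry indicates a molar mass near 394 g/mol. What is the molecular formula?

C18H18O10

mol C = 0.8116 g CO₂ ÷ 44.009 g/mol = 0.018442 mol
mol H = 2 × 0.1661 g H₂O ÷ 18.015 g/mol = 0.018440 mol
mass O = 0.4040 − (0.22150 + 0.018588) = 0.16391 g → mol O = 0.16391 ÷ 15.999 = 0.010245 mol
Divide by the smallest (0.010245 mol): C 1.800, H 1.800, O 1.000
Multiplying each by 5 gives whole numbers: C 9.00, H 9.00, O 5.00
Empirical formula: C9H9O5
Empirical-formula mass = 197.17 g/mol; 394 ÷ 197.17 ≈ 2, so the molecular formula is C18H18O10.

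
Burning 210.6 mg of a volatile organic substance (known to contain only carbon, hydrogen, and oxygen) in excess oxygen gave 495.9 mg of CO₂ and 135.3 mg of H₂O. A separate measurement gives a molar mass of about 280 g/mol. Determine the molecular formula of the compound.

mol C = 0.4959 g CO₂ ÷ 44.009 g/mol = 0.011268 mol
mol H = 2 × 0.1353 g H₂O ÷ 18.015 g/mol = 0.015021 mol
mass O = 0.2106 − (0.13534 + 0.015141) = 0.060117 g → mol O = 0.060117 ÷ 15.999 = 0.0037576 mol
Divide by the smallest (0.0037576 mol): C 2.999, H 3.997, O 1.000
Empirical formula: C3H4O
Empirical-formula mass = 56.06 g/mol; 280 ÷ 56.06 ≈ 5, so the molecular formula is C15H20O5.

C15H20O5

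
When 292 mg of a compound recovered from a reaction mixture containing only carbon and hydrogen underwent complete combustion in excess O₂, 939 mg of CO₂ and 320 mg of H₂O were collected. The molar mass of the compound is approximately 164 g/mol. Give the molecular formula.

mol C = 0.939 g CO₂ ÷ 44.009 g/mol = 0.02134 mol
mol H = 2 × 0.320 g H₂O ÷ 18.015 g/mol = 0.03553 mol
Divide by the smallest (0.02134 mol): C 1.000, H 1.665
Multiplying each by 3 gives whole numbers: C 3.00, H 5.00
Empirical formula: C3H5
Empirical-formula mass = 41.07 g/mol; 164 ÷ 41.07 ≈ 4, so the molecular formula is C12H20.

C12H20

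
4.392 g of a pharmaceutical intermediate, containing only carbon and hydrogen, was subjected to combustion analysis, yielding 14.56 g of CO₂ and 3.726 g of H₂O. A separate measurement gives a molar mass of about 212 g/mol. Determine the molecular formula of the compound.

C16H20

mol C = 14.56 g CO₂ ÷ 44.009 g/mol = 0.33084 mol
mol H = 2 × 3.726 g H₂O ÷ 18.015 g/mol = 0.41366 mol
Divide by the smallest (0.33084 mol): C 1.000, H 1.250
Multiplying each by 4 gives whole numbers: C 4.00, H 5.00
Empirical formula: C4H5
Empirical-formula mass = 53.08 g/mol; 212 ÷ 53.08 ≈ 4, so the molecular formula is C16H20.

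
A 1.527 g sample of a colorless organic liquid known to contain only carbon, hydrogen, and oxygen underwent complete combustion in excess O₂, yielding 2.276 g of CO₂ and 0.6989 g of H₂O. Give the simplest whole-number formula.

mol C = 2.276 g CO₂ ÷ 44.009 g/mol = 0.051717 mol
mol H = 2 × 0.6989 g H₂O ÷ 18.015 g/mol = 0.077591 mol
mass O = 1.527 − (0.62117 + 0.078212) = 0.82762 g → mol O = 0.82762 ÷ 15.999 = 0.051729 mol
Divide by the smallest (0.051717 mol): C 1.000, H 1.500, O 1.000
Multiplying each by 2 gives whole numbers: C 2.00, H 3.00, O 2.00

C2H3O2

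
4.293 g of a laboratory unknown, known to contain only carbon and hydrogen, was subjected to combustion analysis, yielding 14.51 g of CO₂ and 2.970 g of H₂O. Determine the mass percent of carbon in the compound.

92.25%

mol C = 14.51 g CO₂ ÷ 44.009 g/mol = 0.32971 mol
mol H = 2 × 2.970 g H₂O ÷ 18.015 g/mol = 0.32973 mol
mass % C = 3.9601 g ÷ 4.293 g × 100%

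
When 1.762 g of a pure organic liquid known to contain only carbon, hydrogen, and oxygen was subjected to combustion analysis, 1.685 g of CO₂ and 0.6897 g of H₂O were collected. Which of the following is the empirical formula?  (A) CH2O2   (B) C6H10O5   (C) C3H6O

(A) CH2O2

mol C = 1.685 g CO₂ ÷ 44.009 g/mol = 0.038288 mol
mol H = 2 × 0.6897 g H₂O ÷ 18.015 g/mol = 0.076570 mol
mass O = 1.762 − (0.45987 + 0.077182) = 1.2249 g → mol O = 1.2249 ÷ 15.999 = 0.076564 mol
Divide by the smallest (0.038288 mol): C 1.000, H 2.000, O 2.000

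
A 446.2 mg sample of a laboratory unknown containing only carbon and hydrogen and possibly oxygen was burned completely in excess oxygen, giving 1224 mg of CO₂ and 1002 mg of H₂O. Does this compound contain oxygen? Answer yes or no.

mol C = 1.224 g CO₂ ÷ 44.009 g/mol = 0.027812 mol
mol H = 2 × 1.002 g H₂O ÷ 18.015 g/mol = 0.11124 mol
C and H together account for 0.44619 g — essentially the entire 0.4462 g sample — so the compound contains no oxygen.

no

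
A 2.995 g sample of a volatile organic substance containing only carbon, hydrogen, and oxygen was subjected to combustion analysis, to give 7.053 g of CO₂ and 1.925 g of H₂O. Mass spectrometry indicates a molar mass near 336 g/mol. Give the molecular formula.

C18H24O6

mol C = 7.053 g CO₂ ÷ 44.009 g/mol = 0.16026 mol
mol H = 2 × 1.925 g H₂O ÷ 18.015 g/mol = 0.21371 mol
mass O = 2.995 − (1.9249 + 0.21542) = 0.85466 g → mol O = 0.85466 ÷ 15.999 = 0.053420 mol
Divide by the smallest (0.053420 mol): C 3.000, H 4.001, O 1.000
Empirical formula: C3H4O
Empirical-formula mass = 56.06 g/mol; 336 ÷ 56.06 ≈ 6, so the molecular formula is C18H24O6.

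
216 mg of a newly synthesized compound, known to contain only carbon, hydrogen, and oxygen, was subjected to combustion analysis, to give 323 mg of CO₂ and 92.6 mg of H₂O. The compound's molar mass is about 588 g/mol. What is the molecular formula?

C20H28O20

mol C = 0.323 g CO₂ ÷ 44.009 g/mol = 0.007339 mol
mol H = 2 × 0.0926 g H₂O ÷ 18.015 g/mol = 0.01028 mol
mass O = 0.216 − (0.08815 + 0.01036) = 0.1175 g → mol O = 0.1175 ÷ 15.999 = 0.007343 mol
Divide by the smallest (0.007339 mol): C 1.000, H 1.401, O 1.001
Multiplying each by 5 gives whole numbers: C 5.00, H 7.00, O 5.00
Empirical formula: C5H7O5
Empirical-formula mass = 147.11 g/mol; 588 ÷ 147.11 ≈ 4, so the molecular formula is C20H28O20.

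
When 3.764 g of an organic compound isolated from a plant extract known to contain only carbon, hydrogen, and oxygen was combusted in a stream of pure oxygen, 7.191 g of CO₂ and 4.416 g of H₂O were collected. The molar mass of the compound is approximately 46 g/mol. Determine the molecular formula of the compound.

mol C = 7.191 g CO₂ ÷ 44.009 g/mol = 0.16340 mol
mol H = 2 × 4.416 g H₂O ÷ 18.015 g/mol = 0.49026 mol
mass O = 3.764 − (1.9626 + 0.49418) = 1.3072 g → mol O = 1.3072 ÷ 15.999 = 0.081708 mol
Divide by the smallest (0.081708 mol): C 2.000, H 6.000, O 1.000
Empirical formula: C2H6O
Empirical-formula mass = 46.07 g/mol; 46 ÷ 46.07 ≈ 1, so the molecular formula is C2H6O.

C2H6O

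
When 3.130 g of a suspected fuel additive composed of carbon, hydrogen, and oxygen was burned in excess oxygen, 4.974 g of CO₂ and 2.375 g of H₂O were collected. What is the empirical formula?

C6H14O5

mol C = 4.974 g CO₂ ÷ 44.009 g/mol = 0.11302 mol
mol H = 2 × 2.375 g H₂O ÷ 18.015 g/mol = 0.26367 mol
mass O = 3.130 − (1.3575 + 0.26578) = 1.5067 g → mol O = 1.5067 ÷ 15.999 = 0.094175 mol
Divide by the smallest (0.094175 mol): C 1.200, H 2.800, O 1.000
Multiplying each by 5 gives whole numbers: C 6.00, H 14.00, O 5.00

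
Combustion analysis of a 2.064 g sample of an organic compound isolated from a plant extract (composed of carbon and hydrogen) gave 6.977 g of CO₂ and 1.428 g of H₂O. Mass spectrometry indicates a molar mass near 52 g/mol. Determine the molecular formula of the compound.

mol C = 6.977 g CO₂ ÷ 44.009 g/mol = 0.15854 mol
mol H = 2 × 1.428 g H₂O ÷ 18.015 g/mol = 0.15853 mol
Divide by the smallest (0.15853 mol): C 1.000, H 1.000
Empirical formula: CH
Empirical-formula mass = 13.02 g/mol; 52 ÷ 13.02 ≈ 4, so the molecular formula is C4H4.

C4H4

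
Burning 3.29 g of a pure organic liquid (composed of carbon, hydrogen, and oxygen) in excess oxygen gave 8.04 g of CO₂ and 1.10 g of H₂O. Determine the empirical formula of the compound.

C3H2O

mol C = 8.04 g CO₂ ÷ 44.009 g/mol = 0.1827 mol
mol H = 2 × 1.10 g H₂O ÷ 18.015 g/mol = 0.1221 mol
mass O = 3.29 − (2.194 + 0.1231) = 0.9726 g → mol O = 0.9726 ÷ 15.999 = 0.06079 mol
Divide by the smallest (0.06079 mol): C 3.005, H 2.009, O 1.000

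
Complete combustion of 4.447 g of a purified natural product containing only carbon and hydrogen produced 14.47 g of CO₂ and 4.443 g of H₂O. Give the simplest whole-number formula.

C2H3

mol C = 14.47 g CO₂ ÷ 44.009 g/mol = 0.32880 mol
mol H = 2 × 4.443 g H₂O ÷ 18.015 g/mol = 0.49326 mol
Divide by the smallest (0.32880 mol): C 1.000, H 1.500
Multiplying each by 2 gives whole numbers: C 2.00, H 3.00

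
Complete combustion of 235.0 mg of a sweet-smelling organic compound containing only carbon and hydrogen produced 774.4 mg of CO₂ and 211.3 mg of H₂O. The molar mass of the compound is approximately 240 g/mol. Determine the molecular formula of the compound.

C18H24

mol C = 0.7744 g CO₂ ÷ 44.009 g/mol = 0.017596 mol
mol H = 2 × 0.2113 g H₂O ÷ 18.015 g/mol = 0.023458 mol
Divide by the smallest (0.017596 mol): C 1.000, H 1.333
Multiplying each by 3 gives whole numbers: C 3.00, H 4.00
Empirical formula: C3H4
Empirical-formula mass = 40.06 g/mol; 240 ÷ 40.06 ≈ 6, so the molecular formula is C18H24.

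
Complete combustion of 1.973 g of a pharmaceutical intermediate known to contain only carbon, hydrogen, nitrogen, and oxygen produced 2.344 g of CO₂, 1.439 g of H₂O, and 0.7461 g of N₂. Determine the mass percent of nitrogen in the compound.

37.82%

mol C = 2.344 g CO₂ ÷ 44.009 g/mol = 0.053262 mol
mol H = 2 × 1.439 g H₂O ÷ 18.015 g/mol = 0.15976 mol
mol N = 2 × 0.7461 g N₂ ÷ 28.014 g/mol = 0.053266 mol
mass O = 1.973 − (0.63973 + 0.16103 + 0.74610) = 0.42614 g → mol O = 0.42614 ÷ 15.999 = 0.026635 mol
mass % N = 0.74610 g ÷ 1.973 g × 100%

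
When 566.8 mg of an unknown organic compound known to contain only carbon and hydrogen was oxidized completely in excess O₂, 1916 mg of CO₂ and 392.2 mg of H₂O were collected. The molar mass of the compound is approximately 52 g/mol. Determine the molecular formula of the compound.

mol C = 1.916 g CO₂ ÷ 44.009 g/mol = 0.043537 mol
mol H = 2 × 0.3922 g H₂O ÷ 18.015 g/mol = 0.043541 mol
Divide by the smallest (0.043537 mol): C 1.000, H 1.000
Empirical formula: CH
Empirical-formula mass = 13.02 g/mol; 52 ÷ 13.02 ≈ 4, so the molecular formula is C4H4.

C4H4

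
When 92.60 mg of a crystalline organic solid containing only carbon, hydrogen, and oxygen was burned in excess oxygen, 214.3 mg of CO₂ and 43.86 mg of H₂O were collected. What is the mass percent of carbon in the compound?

63.16%

mol C = 0.2143 g CO₂ ÷ 44.009 g/mol = 0.0048695 mol
mol H = 2 × 0.04386 g H₂O ÷ 18.015 g/mol = 0.0048693 mol
mass O = 0.09260 − (0.058487 + 0.0049082) = 0.029205 g → mol O = 0.029205 ÷ 15.999 = 0.0018254 mol
mass % C = 0.058487 g ÷ 0.09260 g × 100%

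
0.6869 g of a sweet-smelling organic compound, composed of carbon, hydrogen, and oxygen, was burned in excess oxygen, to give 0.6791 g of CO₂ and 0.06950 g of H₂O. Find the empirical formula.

C2HO4

mol C = 0.6791 g CO₂ ÷ 44.009 g/mol = 0.015431 mol
mol H = 2 × 0.06950 g H₂O ÷ 18.015 g/mol = 0.0077158 mol
mass O = 0.6869 − (0.18534 + 0.0077775) = 0.49378 g → mol O = 0.49378 ÷ 15.999 = 0.030863 mol
Divide by the smallest (0.0077158 mol): C 2.000, H 1.000, O 4.000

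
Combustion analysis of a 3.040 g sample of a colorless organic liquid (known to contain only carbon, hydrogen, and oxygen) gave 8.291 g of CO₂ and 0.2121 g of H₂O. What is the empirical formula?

C8HO2

mol C = 8.291 g CO₂ ÷ 44.009 g/mol = 0.18839 mol
mol H = 2 × 0.2121 g H₂O ÷ 18.015 g/mol = 0.023547 mol
mass O = 3.040 − (2.2628 + 0.023735) = 0.75347 g → mol O = 0.75347 ÷ 15.999 = 0.047095 mol
Divide by the smallest (0.023547 mol): C 8.001, H 1.000, O 2.000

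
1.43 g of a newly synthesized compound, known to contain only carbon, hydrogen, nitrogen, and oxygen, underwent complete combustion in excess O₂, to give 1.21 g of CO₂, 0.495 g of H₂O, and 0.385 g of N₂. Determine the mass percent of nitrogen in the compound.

26.9%

mol C = 1.21 g CO₂ ÷ 44.009 g/mol = 0.02749 mol
mol H = 2 × 0.495 g H₂O ÷ 18.015 g/mol = 0.05495 mol
mol N = 2 × 0.385 g N₂ ÷ 28.014 g/mol = 0.02749 mol
mass O = 1.43 − (0.3302 + 0.05539 + 0.3850) = 0.6594 g → mol O = 0.6594 ÷ 15.999 = 0.04121 mol
mass % N = 0.3850 g ÷ 1.43 g × 100%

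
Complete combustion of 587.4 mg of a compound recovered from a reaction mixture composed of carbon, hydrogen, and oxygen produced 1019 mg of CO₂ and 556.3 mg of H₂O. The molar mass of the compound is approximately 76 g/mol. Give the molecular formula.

C3H8O2

mol C = 1.019 g CO₂ ÷ 44.009 g/mol = 0.023154 mol
mol H = 2 × 0.5563 g H₂O ÷ 18.015 g/mol = 0.061760 mol
mass O = 0.5874 − (0.27811 + 0.062254) = 0.24704 g → mol O = 0.24704 ÷ 15.999 = 0.015441 mol
Divide by the smallest (0.015441 mol): C 1.500, H 4.000, O 1.000
Multiplying each by 2 gives whole numbers: C 3.00, H 8.00, O 2.00
Empirical formula: C3H8O2
Empirical-formula mass = 76.09 g/mol; 76 ÷ 76.09 ≈ 1, so the molecular formula is C3H8O2.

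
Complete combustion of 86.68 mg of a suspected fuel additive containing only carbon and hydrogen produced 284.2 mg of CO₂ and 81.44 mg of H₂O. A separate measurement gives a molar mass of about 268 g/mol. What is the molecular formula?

C20H28

mol C = 0.2842 g CO₂ ÷ 44.009 g/mol = 0.0064578 mol
mol H = 2 × 0.08144 g H₂O ÷ 18.015 g/mol = 0.0090414 mol
Divide by the smallest (0.0064578 mol): C 1.000, H 1.400
Multiplying each by 5 gives whole numbers: C 5.00, H 7.00
Empirical formula: C5H7
Empirical-formula mass = 67.11 g/mol; 268 ÷ 67.11 ≈ 4, so the molecular formula is C20H28.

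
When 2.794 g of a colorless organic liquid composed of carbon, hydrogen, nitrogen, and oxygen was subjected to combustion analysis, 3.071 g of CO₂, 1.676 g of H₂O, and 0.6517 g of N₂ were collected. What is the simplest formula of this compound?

C3H8N2O3

mol C = 3.071 g CO₂ ÷ 44.009 g/mol = 0.069781 mol
mol H = 2 × 1.676 g H₂O ÷ 18.015 g/mol = 0.18607 mol
mol N = 2 × 0.6517 g N₂ ÷ 28.014 g/mol = 0.046527 mol
mass O = 2.794 − (0.83814 + 0.18756 + 0.65170) = 1.1166 g → mol O = 1.1166 ÷ 15.999 = 0.069792 mol
Divide by the smallest (0.046527 mol): C 1.500, H 3.999, N 1.000, O 1.500
Multiplying each by 2 gives whole numbers: C 3.00, H 8.00, N 2.00, O 3.00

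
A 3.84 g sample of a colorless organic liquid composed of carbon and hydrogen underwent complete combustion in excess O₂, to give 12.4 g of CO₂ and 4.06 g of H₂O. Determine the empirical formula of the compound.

C5H8

mol C = 12.4 g CO₂ ÷ 44.009 g/mol = 0.2818 mol
mol H = 2 × 4.06 g H₂O ÷ 18.015 g/mol = 0.4507 mol
Divide by the smallest (0.2818 mol): C 1.000, H 1.600
Multiplying each by 5 gives whole numbers: C 5.00, H 8.00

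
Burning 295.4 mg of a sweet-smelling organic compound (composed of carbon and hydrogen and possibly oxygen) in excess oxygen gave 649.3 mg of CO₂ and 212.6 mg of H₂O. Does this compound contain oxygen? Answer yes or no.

yes

mol C = 0.6493 g CO₂ ÷ 44.009 g/mol = 0.014754 mol
mol H = 2 × 0.2126 g H₂O ÷ 18.015 g/mol = 0.023603 mol
C and H account for only 0.20100 g of the 0.2954 g sample; the remaining 0.094401 g must be oxygen.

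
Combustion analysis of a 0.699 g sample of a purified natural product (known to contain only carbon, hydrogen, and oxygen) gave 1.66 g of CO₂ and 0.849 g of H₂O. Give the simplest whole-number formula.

mol C = 1.66 g CO₂ ÷ 44.009 g/mol = 0.03772 mol
mol H = 2 × 0.849 g H₂O ÷ 18.015 g/mol = 0.09425 mol
mass O = 0.699 − (0.4530 + 0.09501) = 0.1509 g → mol O = 0.1509 ÷ 15.999 = 0.009434 mol
Divide by the smallest (0.009434 mol): C 3.998, H 9.991, O 1.000

C4H10O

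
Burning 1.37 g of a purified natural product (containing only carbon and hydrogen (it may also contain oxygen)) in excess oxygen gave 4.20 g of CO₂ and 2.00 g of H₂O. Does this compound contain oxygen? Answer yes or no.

no

mol C = 4.20 g CO₂ ÷ 44.009 g/mol = 0.09544 mol
mol H = 2 × 2.00 g H₂O ÷ 18.015 g/mol = 0.2220 mol
C and H together account for 1.370 g — essentially the entire 1.37 g sample — so the compound contains no oxygen.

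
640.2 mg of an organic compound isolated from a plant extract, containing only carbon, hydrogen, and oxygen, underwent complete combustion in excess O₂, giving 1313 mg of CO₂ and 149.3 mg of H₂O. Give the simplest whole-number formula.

mol C = 1.313 g CO₂ ÷ 44.009 g/mol = 0.029835 mol
mol H = 2 × 0.1493 g H₂O ÷ 18.015 g/mol = 0.016575 mol
mass O = 0.6402 − (0.35835 + 0.016708) = 0.26515 g → mol O = 0.26515 ÷ 15.999 = 0.016573 mol
Divide by the smallest (0.016573 mol): C 1.800, H 1.000, O 1.000
Multiplying each by 5 gives whole numbers: C 9.00, H 5.00, O 5.00

C9H5O5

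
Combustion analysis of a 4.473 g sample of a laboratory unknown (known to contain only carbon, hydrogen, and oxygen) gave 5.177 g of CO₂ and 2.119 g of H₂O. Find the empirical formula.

mol C = 5.177 g CO₂ ÷ 44.009 g/mol = 0.11764 mol
mol H = 2 × 2.119 g H₂O ÷ 18.015 g/mol = 0.23525 mol
mass O = 4.473 − (1.4129 + 0.23713) = 2.8230 g → mol O = 2.8230 ÷ 15.999 = 0.17645 mol
Divide by the smallest (0.11764 mol): C 1.000, H 2.000, O 1.500
Multiplying each by 2 gives whole numbers: C 2.00, H 4.00, O 3.00

C2H4O3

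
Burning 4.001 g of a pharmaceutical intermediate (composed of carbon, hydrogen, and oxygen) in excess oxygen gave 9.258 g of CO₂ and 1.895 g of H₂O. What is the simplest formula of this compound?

mol C = 9.258 g CO₂ ÷ 44.009 g/mol = 0.21037 mol
mol H = 2 × 1.895 g H₂O ÷ 18.015 g/mol = 0.21038 mol
mass O = 4.001 − (2.5267 + 0.21206) = 1.2622 g → mol O = 1.2622 ÷ 15.999 = 0.078894 mol
Divide by the smallest (0.078894 mol): C 2.666, H 2.667, O 1.000
Multiplying each by 3 gives whole numbers: C 8.00, H 8.00, O 3.00

C8H8O3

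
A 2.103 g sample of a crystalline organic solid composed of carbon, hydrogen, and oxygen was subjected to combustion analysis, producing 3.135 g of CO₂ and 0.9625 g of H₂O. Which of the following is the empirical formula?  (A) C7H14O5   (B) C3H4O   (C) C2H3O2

(C) C2H3O2

mol C = 3.135 g CO₂ ÷ 44.009 g/mol = 0.071235 mol
mol H = 2 × 0.9625 g H₂O ÷ 18.015 g/mol = 0.10686 mol
mass O = 2.103 − (0.85561 + 0.10771) = 1.1397 g → mol O = 1.1397 ÷ 15.999 = 0.071235 mol
Divide by the smallest (0.071235 mol): C 1.000, H 1.500, O 1.000
Multiplying each by 2 gives whole numbers: C 2.00, H 3.00, O 2.00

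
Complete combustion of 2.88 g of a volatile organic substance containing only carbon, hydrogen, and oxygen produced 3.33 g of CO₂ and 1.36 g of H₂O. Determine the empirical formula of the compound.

C2H4O3

mol C = 3.33 g CO₂ ÷ 44.009 g/mol = 0.07567 mol
mol H = 2 × 1.36 g H₂O ÷ 18.015 g/mol = 0.1510 mol
mass O = 2.88 − (0.9088 + 0.1522) = 1.819 g → mol O = 1.819 ÷ 15.999 = 0.1137 mol
Divide by the smallest (0.07567 mol): C 1.000, H 1.995, O 1.503
Multiplying each by 2 gives whole numbers: C 2.00, H 3.99, O 3.01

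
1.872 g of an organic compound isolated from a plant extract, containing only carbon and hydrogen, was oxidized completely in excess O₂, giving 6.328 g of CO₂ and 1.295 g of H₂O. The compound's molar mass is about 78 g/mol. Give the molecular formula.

mol C = 6.328 g CO₂ ÷ 44.009 g/mol = 0.14379 mol
mol H = 2 × 1.295 g H₂O ÷ 18.015 g/mol = 0.14377 mol
Divide by the smallest (0.14377 mol): C 1.000, H 1.000
Empirical formula: CH
Empirical-formula mass = 13.02 g/mol; 78 ÷ 13.02 ≈ 6, so the molecular formula is C6H6.

C6H6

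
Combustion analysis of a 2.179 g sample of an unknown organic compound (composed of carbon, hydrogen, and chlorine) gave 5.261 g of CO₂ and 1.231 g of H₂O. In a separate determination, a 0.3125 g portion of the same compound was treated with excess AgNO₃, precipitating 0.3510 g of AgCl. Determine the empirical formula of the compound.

C7H8Cl

mol C = 5.261 g CO₂ ÷ 44.009 g/mol = 0.11954 mol
mol H = 2 × 1.231 g H₂O ÷ 18.015 g/mol = 0.13666 mol
From the AgCl data: mol Cl per gram of compound = (0.3510 ÷ 143.318) ÷ 0.3125 = 0.0078371 mol/g, so in the 2.179 g combustion sample mol Cl = 0.017077 mol
Divide by the smallest (0.017077 mol): C 7.000, H 8.003, Cl 1.000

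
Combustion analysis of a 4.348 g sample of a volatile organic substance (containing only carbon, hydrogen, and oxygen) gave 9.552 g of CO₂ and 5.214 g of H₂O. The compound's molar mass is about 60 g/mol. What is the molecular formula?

C3H8O

mol C = 9.552 g CO₂ ÷ 44.009 g/mol = 0.21705 mol
mol H = 2 × 5.214 g H₂O ÷ 18.015 g/mol = 0.57885 mol
mass O = 4.348 − (2.6069 + 0.58348) = 1.1576 g → mol O = 1.1576 ÷ 15.999 = 0.072353 mol
Divide by the smallest (0.072353 mol): C 3.000, H 8.000, O 1.000
Empirical formula: C3H8O
Empirical-formula mass = 60.10 g/mol; 60 ÷ 60.10 ≈ 1, so the molecular formula is C3H8O.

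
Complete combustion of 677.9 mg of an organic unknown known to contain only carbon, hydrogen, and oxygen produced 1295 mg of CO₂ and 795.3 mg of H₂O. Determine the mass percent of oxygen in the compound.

34.73%

mol C = 1.295 g CO₂ ÷ 44.009 g/mol = 0.029426 mol
mol H = 2 × 0.7953 g H₂O ÷ 18.015 g/mol = 0.088293 mol
mass O = 0.6779 − (0.35343 + 0.088999) = 0.23547 g → mol O = 0.23547 ÷ 15.999 = 0.014718 mol
mass % O = 0.23547 g ÷ 0.6779 g × 100%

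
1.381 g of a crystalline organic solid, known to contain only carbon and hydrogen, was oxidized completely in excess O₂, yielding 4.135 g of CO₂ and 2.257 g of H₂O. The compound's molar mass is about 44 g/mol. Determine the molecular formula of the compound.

C3H8

mol C = 4.135 g CO₂ ÷ 44.009 g/mol = 0.093958 mol
mol H = 2 × 2.257 g H₂O ÷ 18.015 g/mol = 0.25057 mol
Divide by the smallest (0.093958 mol): C 1.000, H 2.667
Multiplying each by 3 gives whole numbers: C 3.00, H 8.00
Empirical formula: C3H8
Empirical-formula mass = 44.10 g/mol; 44 ÷ 44.10 ≈ 1, so the molecular formula is C3H8.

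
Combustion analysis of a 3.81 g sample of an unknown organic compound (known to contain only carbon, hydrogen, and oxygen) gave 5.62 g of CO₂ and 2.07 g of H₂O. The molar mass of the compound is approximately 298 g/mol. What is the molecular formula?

mol C = 5.62 g CO₂ ÷ 44.009 g/mol = 0.1277 mol
mol H = 2 × 2.07 g H₂O ÷ 18.015 g/mol = 0.2298 mol
mass O = 3.81 − (1.534 + 0.2316) = 2.045 g → mol O = 2.045 ÷ 15.999 = 0.1278 mol
Divide by the smallest (0.1277 mol): C 1.000, H 1.800, O 1.001
Multiplying each by 5 gives whole numbers: C 5.00, H 9.00, O 5.00
Empirical formula: C5H9O5
Empirical-formula mass = 149.12 g/mol; 298 ÷ 149.12 ≈ 2, so the molecular formula is C10H18O10.

C10H18O10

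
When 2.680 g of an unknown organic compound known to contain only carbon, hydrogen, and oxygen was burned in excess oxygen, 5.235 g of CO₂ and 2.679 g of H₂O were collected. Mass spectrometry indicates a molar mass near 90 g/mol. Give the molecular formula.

C4H10O2

mol C = 5.235 g CO₂ ÷ 44.009 g/mol = 0.11895 mol
mol H = 2 × 2.679 g H₂O ÷ 18.015 g/mol = 0.29742 mol
mass O = 2.680 − (1.4287 + 0.29980) = 0.95146 g → mol O = 0.95146 ÷ 15.999 = 0.059470 mol
Divide by the smallest (0.059470 mol): C 2.000, H 5.001, O 1.000
Empirical formula: C2H5O
Empirical-formula mass = 45.06 g/mol; 90 ÷ 45.06 ≈ 2, so the molecular formula is C4H10O2.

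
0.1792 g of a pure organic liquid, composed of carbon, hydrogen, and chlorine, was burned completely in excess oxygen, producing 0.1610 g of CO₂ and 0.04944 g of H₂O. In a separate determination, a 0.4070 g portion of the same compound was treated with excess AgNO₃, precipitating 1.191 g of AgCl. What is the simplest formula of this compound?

mol C = 0.1610 g CO₂ ÷ 44.009 g/mol = 0.0036583 mol
mol H = 2 × 0.04944 g H₂O ÷ 18.015 g/mol = 0.0054888 mol
From the AgCl data: mol Cl per gram of compound = (1.191 ÷ 143.318) ÷ 0.4070 = 0.020418 mol/g, so in the 0.1792 g combustion sample mol Cl = 0.0036589 mol
Divide by the smallest (0.0036583 mol): C 1.000, H 1.500, Cl 1.000
Multiplying each by 2 gives whole numbers: C 2.00, H 3.00, Cl 2.00

C2H3Cl2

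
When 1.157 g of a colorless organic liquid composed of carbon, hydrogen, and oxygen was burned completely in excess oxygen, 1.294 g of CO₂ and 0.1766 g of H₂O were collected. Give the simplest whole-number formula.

mol C = 1.294 g CO₂ ÷ 44.009 g/mol = 0.029403 mol
mol H = 2 × 0.1766 g H₂O ÷ 18.015 g/mol = 0.019606 mol
mass O = 1.157 − (0.35316 + 0.019763) = 0.78408 g → mol O = 0.78408 ÷ 15.999 = 0.049008 mol
Divide by the smallest (0.019606 mol): C 1.500, H 1.000, O 2.500
Multiplying each by 2 gives whole numbers: C 3.00, H 2.00, O 5.00

C3H2O5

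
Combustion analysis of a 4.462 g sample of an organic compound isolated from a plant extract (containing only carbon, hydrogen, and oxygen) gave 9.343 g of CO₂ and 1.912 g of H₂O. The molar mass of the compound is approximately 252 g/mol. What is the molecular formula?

C12H12O6

mol C = 9.343 g CO₂ ÷ 44.009 g/mol = 0.21230 mol
mol H = 2 × 1.912 g H₂O ÷ 18.015 g/mol = 0.21227 mol
mass O = 4.462 − (2.5499 + 0.21397) = 1.6981 g → mol O = 1.6981 ÷ 15.999 = 0.10614 mol
Divide by the smallest (0.10614 mol): C 2.000, H 2.000, O 1.000
Empirical formula: C2H2O
Empirical-formula mass = 42.04 g/mol; 252 ÷ 42.04 ≈ 6, so the molecular formula is C12H12O6.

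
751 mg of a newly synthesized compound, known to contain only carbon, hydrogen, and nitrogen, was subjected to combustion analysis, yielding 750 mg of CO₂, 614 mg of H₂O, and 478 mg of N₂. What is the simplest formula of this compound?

CH4N2

mol C = 0.750 g CO₂ ÷ 44.009 g/mol = 0.01704 mol
mol H = 2 × 0.614 g H₂O ÷ 18.015 g/mol = 0.06817 mol
mol N = 2 × 0.478 g N₂ ÷ 28.014 g/mol = 0.03413 mol
Divide by the smallest (0.01704 mol): C 1.000, H 4.000, N 2.002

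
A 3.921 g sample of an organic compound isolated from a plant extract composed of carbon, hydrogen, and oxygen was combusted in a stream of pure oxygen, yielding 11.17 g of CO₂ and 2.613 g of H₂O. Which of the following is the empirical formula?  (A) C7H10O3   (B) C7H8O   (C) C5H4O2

(B) C7H8O

mol C = 11.17 g CO₂ ÷ 44.009 g/mol = 0.25381 mol
mol H = 2 × 2.613 g H₂O ÷ 18.015 g/mol = 0.29009 mol
mass O = 3.921 − (3.0485 + 0.29241) = 0.58006 g → mol O = 0.58006 ÷ 15.999 = 0.036256 mol
Divide by the smallest (0.036256 mol): C 7.001, H 8.001, O 1.000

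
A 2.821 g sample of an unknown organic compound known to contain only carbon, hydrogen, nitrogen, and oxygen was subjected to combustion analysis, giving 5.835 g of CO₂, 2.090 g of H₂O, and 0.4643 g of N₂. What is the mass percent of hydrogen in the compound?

8.29%

mol C = 5.835 g CO₂ ÷ 44.009 g/mol = 0.13259 mol
mol H = 2 × 2.090 g H₂O ÷ 18.015 g/mol = 0.23203 mol
mol N = 2 × 0.4643 g N₂ ÷ 28.014 g/mol = 0.033148 mol
mass O = 2.821 − (1.5925 + 0.23389 + 0.46430) = 0.53032 g → mol O = 0.53032 ÷ 15.999 = 0.033147 mol
mass % H = 0.23389 g ÷ 2.821 g × 100%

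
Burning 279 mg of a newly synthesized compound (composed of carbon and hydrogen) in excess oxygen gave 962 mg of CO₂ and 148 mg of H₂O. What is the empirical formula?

mol C = 0.962 g CO₂ ÷ 44.009 g/mol = 0.02186 mol
mol H = 2 × 0.148 g H₂O ÷ 18.015 g/mol = 0.01643 mol
Divide by the smallest (0.01643 mol): C 1.330, H 1.000
Multiplying each by 3 gives whole numbers: C 3.99, H 3.00

C4H3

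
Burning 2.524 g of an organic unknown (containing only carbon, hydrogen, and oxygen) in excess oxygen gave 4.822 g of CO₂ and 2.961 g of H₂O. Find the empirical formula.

mol C = 4.822 g CO₂ ÷ 44.009 g/mol = 0.10957 mol
mol H = 2 × 2.961 g H₂O ÷ 18.015 g/mol = 0.32873 mol
mass O = 2.524 − (1.3160 + 0.33136) = 0.87662 g → mol O = 0.87662 ÷ 15.999 = 0.054792 mol
Divide by the smallest (0.054792 mol): C 2.000, H 6.000, O 1.000

C2H6O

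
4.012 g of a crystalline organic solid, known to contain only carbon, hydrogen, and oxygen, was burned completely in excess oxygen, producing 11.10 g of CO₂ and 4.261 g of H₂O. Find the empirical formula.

mol C = 11.10 g CO₂ ÷ 44.009 g/mol = 0.25222 mol
mol H = 2 × 4.261 g H₂O ÷ 18.015 g/mol = 0.47305 mol
mass O = 4.012 − (3.0294 + 0.47683) = 0.50574 g → mol O = 0.50574 ÷ 15.999 = 0.031611 mol
Divide by the smallest (0.031611 mol): C 7.979, H 14.965, O 1.000

C8H15O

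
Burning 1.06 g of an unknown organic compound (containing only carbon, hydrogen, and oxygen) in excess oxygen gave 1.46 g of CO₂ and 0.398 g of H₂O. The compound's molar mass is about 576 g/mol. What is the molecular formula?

C18H24O21

mol C = 1.46 g CO₂ ÷ 44.009 g/mol = 0.03318 mol
mol H = 2 × 0.398 g H₂O ÷ 18.015 g/mol = 0.04419 mol
mass O = 1.06 − (0.3985 + 0.04454) = 0.6170 g → mol O = 0.6170 ÷ 15.999 = 0.03856 mol
Divide by the smallest (0.03318 mol): C 1.000, H 1.332, O 1.162
Multiplying each by 6 gives whole numbers: C 6.00, H 7.99, O 6.97
Empirical formula: C6H8O7
Empirical-formula mass = 192.12 g/mol; 576 ÷ 192.12 ≈ 3, so the molecular formula is C18H24O21.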